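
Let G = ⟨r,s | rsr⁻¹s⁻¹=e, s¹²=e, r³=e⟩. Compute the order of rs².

Compute successive powers until reaching e:
  (rs²)¹ = rs², (rs²)² = r²s⁴, (rs²)³ = s⁶, (rs²)⁴ = rs⁸, (rs²)⁵ = r²s¹⁰, (rs²)⁶ = e.
The smallest positive k with (rs²)ᵏ = e is 6.

Answer: 6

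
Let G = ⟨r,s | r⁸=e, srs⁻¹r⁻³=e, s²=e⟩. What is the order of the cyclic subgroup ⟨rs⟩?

|⟨rs⟩| equals the order of rs. Compute successive powers until reaching e:
  (rs)¹ = rs, (rs)² = r⁴, (rs)³ = r⁵s, (rs)⁴ = e.
The smallest positive k with (rs)ᵏ = e is 4, so |⟨rs⟩| = 4.

Answer: 4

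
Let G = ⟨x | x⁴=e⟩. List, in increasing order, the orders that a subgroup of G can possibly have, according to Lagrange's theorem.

|G| = 4 = 2². By Lagrange's theorem the order of any subgroup divides 4; the divisors of 4 are 1, 2, 4.

Answer: 1, 2, 4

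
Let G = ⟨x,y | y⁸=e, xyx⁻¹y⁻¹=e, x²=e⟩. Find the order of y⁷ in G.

Compute successive powers until reaching e:
  (y⁷)¹ = y⁷, (y⁷)² = y⁶, (y⁷)³ = y⁵, (y⁷)⁴ = y⁴, (y⁷)⁵ = y³, (y⁷)⁶ = y², (y⁷)⁷ = y, (y⁷)⁸ = e.
The smallest positive k with (y⁷)ᵏ = e is 8.

Answer: 8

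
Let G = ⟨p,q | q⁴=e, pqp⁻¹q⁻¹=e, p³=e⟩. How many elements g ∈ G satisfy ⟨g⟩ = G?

G is cyclic of order 12. An element generates G iff its order is 12, and a cyclic group of order 12 has exactly φ(12) = 4 such elements.

Answer: 4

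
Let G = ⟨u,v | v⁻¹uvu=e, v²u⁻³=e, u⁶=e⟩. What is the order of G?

Enumerate words in the generators, reducing via the relations: the distinct elements are
  {e, u, v, uv, u², u³, u⁴, u⁵, u²v, v⁻¹, uv⁻¹, u²v⁻¹}.
No further products give new elements, so |G| = 12.

Answer: 12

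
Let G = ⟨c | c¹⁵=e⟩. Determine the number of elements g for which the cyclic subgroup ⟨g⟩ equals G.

G is cyclic of order 15. An element generates G iff its order is 15, and a cyclic group of order 15 has exactly φ(15) = 8 such elements.

Answer: 8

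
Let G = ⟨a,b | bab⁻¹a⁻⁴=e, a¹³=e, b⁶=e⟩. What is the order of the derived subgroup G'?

G' = [G, G] is generated by all commutators. The generator-pair commutators are: [a, b] = a¹⁰.
The subgroup they normally generate is {e, a, a², a³, a⁴, a⁵, a⁶, a⁷, a⁸, a⁹, a¹⁰, a¹¹, a¹²}, of order 13.
Check: |G/G'| = 78/13 = 6 is the order of the abelianisation.

Answer: 13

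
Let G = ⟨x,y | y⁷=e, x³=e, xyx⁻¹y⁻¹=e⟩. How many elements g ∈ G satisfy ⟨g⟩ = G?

G is cyclic of order 21. An element generates G iff its order is 21, and a cyclic group of order 21 has exactly φ(21) = 12 such elements.

Answer: 12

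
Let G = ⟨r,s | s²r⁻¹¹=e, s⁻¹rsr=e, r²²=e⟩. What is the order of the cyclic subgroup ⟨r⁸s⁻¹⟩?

|⟨r⁸s⁻¹⟩| equals the order of r⁸s⁻¹. Compute successive powers until reaching e:
  (r⁸s⁻¹)¹ = r⁸s⁻¹, (r⁸s⁻¹)² = r¹¹, (r⁸s⁻¹)³ = r⁸s, (r⁸s⁻¹)⁴ = e.
The smallest positive k with (r⁸s⁻¹)ᵏ = e is 4, so |⟨r⁸s⁻¹⟩| = 4.

Answer: 4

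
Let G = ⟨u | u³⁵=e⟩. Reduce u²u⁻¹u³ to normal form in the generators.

Multiply left to right, reducing at each step:
  (u²) · u⁻¹ = u
  u · u³ = u⁴

Answer: u⁴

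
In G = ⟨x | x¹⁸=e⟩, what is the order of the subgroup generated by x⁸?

|⟨x⁸⟩| equals the order of x⁸. Compute successive powers until reaching e:
  (x⁸)¹ = x⁸, (x⁸)² = x¹⁶, (x⁸)³ = x⁶, (x⁸)⁴ = x¹⁴, (x⁸)⁵ = x⁴, (x⁸)⁶ = x¹², (x⁸)⁷ = x², (x⁸)⁸ = x¹⁰, (x⁸)⁹ = e.
The smallest positive k with (x⁸)ᵏ = e is 9, so |⟨x⁸⟩| = 9.

Answer: 9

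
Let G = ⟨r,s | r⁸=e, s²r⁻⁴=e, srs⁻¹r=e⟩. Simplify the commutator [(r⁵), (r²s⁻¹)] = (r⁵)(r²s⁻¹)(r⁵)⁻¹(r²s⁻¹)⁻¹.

[(r⁵), (r²s⁻¹)] = (r⁵)·(r²s⁻¹)·(r⁵)⁻¹·(r²s⁻¹)⁻¹.
  (r⁵) · (r²s⁻¹) = r³s
  (r³s) · (r³) = s
  s · (r²s) = r²

Answer: r²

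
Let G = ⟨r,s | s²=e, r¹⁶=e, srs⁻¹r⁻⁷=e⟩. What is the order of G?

Enumerate words in the generators, reducing via the relations: the distinct elements are
  {e, r, s, rs, r², r³, r⁴, r⁵, r⁶, r⁷, r⁸, r⁹, r²s, r³s, r¹², r¹³, r¹¹, r¹⁰, r¹⁴, r¹⁵, r⁴s, r⁵s, r⁶s, r⁷s, r⁸s, r⁹s, r¹²s, r¹³s, r¹¹s, r¹⁰s, r¹⁴s, r¹⁵s}.
No further products give new elements, so |G| = 32.

Answer: 32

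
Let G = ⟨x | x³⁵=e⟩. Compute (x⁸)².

Compute successive powers of (x⁸), reducing at each step:
  (x⁸)²: (x⁸) · x⁸ = x¹⁶

Answer: x¹⁶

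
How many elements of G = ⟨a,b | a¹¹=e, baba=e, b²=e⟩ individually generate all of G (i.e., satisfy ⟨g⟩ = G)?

⟨g⟩ = G would require ord(g) = |G| = 22, but the maximum element order in G is 11 < 22. So G is not cyclic and no single element generates it: the count is 0.

Answer: 0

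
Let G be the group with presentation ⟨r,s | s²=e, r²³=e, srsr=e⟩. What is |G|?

Enumerate words in the generators, reducing via the relations: the distinct elements are
  {e, r, s, rs, r², r³, r⁴, r⁵, r⁶, r⁷, r⁸, r⁹, r²s, r²², r²¹, r²⁰, r³s, r¹², r¹³, r¹¹, r¹⁰, r¹⁴, r¹⁵, r¹⁶, r¹⁷, r¹⁸, r¹⁹, r⁴s, r⁵s, r⁶s, r⁷s, r⁸s, r⁹s, r²²s, r²¹s, r²⁰s, r¹²s, r¹³s, r¹¹s, r¹⁰s, r¹⁴s, r¹⁵s, r¹⁶s, r¹⁷s, r¹⁸s, r¹⁹s}.
No further products give new elements, so |G| = 46.

Answer: 46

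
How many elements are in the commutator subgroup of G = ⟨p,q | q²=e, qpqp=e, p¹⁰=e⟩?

G' = [G, G] is generated by all commutators. The generator-pair commutators are: [p, q] = p².
The subgroup they normally generate is {e, p², p⁴, p⁶, p⁸}, of order 5.
Check: |G/G'| = 20/5 = 4 is the order of the abelianisation.

Answer: 5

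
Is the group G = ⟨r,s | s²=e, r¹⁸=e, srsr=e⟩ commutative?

r·s = rs but s·r = r¹⁷s, so r·s ≠ s·r and G is not abelian.

Answer: No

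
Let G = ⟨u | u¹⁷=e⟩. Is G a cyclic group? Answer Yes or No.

|G| = 17. The element u has order 17 (its powers give 17 distinct elements), so ⟨u⟩ = G and G is cyclic.

Answer: Yes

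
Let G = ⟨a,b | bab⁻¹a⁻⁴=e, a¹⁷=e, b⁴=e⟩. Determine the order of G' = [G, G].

G' = [G, G] is generated by all commutators. The generator-pair commutators are: [a, b] = a¹⁴.
The subgroup they normally generate is {e, a, a², a³, a⁴, a⁵, a⁶, a⁷, a⁸, a⁹, a¹⁰, a¹¹, a¹², a¹³, a¹⁴, a¹⁵, a¹⁶}, of order 17.
Check: |G/G'| = 68/17 = 4 is the order of the abelianisation.

Answer: 17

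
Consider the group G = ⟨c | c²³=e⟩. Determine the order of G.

G is generated by a single element, so G is cyclic. The relator gives c²³ = e and no smaller power is forced to be e, so the 23 powers {c, e, c², c³, c⁴, c⁵, c⁶, c⁷, c⁸, c⁹, c²², c²¹, c²⁰, c¹², c¹³, c¹¹, c¹⁰, c¹⁴, c¹⁵, c¹⁶, c¹⁷, c¹⁸, c¹⁹} are distinct. Hence |G| = 23.

Answer: 23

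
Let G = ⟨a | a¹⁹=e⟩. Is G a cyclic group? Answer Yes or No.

|G| = 19. The element a has order 19 (its powers give 19 distinct elements), so ⟨a⟩ = G and G is cyclic.

Answer: Yes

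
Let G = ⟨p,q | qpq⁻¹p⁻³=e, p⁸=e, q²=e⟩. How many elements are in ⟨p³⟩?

|⟨p³⟩| equals the order of p³. Compute successive powers until reaching e:
  (p³)¹ = p³, (p³)² = p⁶, (p³)³ = p, (p³)⁴ = p⁴, (p³)⁵ = p⁷, (p³)⁶ = p², (p³)⁷ = p⁵, (p³)⁸ = e.
The smallest positive k with (p³)ᵏ = e is 8, so |⟨p³⟩| = 8.

Answer: 8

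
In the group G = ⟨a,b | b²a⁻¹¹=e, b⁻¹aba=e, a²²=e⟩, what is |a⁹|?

Compute successive powers until reaching e:
  (a⁹)¹ = a⁹, (a⁹)² = a¹⁸, (a⁹)³ = a⁵, (a⁹)⁴ = a¹⁴, (a⁹)⁵ = a, (a⁹)⁶ = a¹⁰, (a⁹)⁷ = a¹⁹, (a⁹)⁸ = a⁶, (a⁹)⁹ = a¹⁵, (a⁹)¹⁰ = a², (a⁹)¹¹ = a¹¹, (a⁹)¹² = a²⁰, (a⁹)¹³ = a⁷, (a⁹)¹⁴ = a¹⁶, (a⁹)¹⁵ = a³, (a⁹)¹⁶ = a¹², (a⁹)¹⁷ = a²¹, (a⁹)¹⁸ = a⁸, (a⁹)¹⁹ = a¹⁷, (a⁹)²⁰ = a⁴, (a⁹)²¹ = a¹³, (a⁹)²² = e.
The smallest positive k with (a⁹)ᵏ = e is 22.

Answer: 22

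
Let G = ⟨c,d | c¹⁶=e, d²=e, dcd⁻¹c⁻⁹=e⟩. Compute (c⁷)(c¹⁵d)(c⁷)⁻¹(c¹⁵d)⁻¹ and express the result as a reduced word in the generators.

[(c⁷), (c¹⁵d)] = (c⁷)·(c¹⁵d)·(c⁷)⁻¹·(c¹⁵d)⁻¹.
  (c⁷) · (c¹⁵d) = c⁶d
  (c⁶d) · (c⁹) = c⁷d
  (c⁷d) · (c⁹d) = c⁸

Answer: c⁸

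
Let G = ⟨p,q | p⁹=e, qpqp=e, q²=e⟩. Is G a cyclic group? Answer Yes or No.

Every cyclic group is abelian. But p·q = pq while q·p = p⁸q, so p·q ≠ q·p and G is not abelian. Hence G is not cyclic.

Answer: No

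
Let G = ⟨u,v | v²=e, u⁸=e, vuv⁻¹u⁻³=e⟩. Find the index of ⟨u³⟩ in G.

First find ord(u³) by computing successive powers:
  (u³)¹ = u³, (u³)² = u⁶, (u³)³ = u, (u³)⁴ = u⁴, (u³)⁵ = u⁷, (u³)⁶ = u², (u³)⁷ = u⁵, (u³)⁸ = e.
So |⟨u³⟩| = ord(u³) = 8. With |G| = 16, by Lagrange [G : ⟨u³⟩] = 16/8 = 2.

Answer: 2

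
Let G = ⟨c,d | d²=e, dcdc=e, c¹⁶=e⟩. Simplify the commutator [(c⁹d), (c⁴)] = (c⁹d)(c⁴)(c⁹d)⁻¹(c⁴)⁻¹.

[(c⁹d), (c⁴)] = (c⁹d)·(c⁴)·(c⁹d)⁻¹·(c⁴)⁻¹.
  (c⁹d) · (c⁴) = c⁵d
  (c⁵d) · (c⁹d) = c¹²
  (c¹²) · (c¹²) = c⁸

Answer: c⁸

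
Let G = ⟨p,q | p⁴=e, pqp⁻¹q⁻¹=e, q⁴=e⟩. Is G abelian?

Each pair of generators commutes: p·q = pq = q·p. Since the generators pairwise commute, every element of G commutes with every other, so G is abelian.

Answer: Yes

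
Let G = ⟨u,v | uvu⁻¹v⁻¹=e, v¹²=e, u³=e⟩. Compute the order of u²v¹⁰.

Compute successive powers until reaching e:
  (u²v¹⁰)¹ = u²v¹⁰, (u²v¹⁰)² = uv⁸, (u²v¹⁰)³ = v⁶, (u²v¹⁰)⁴ = u²v⁴, (u²v¹⁰)⁵ = uv², (u²v¹⁰)⁶ = e.
The smallest positive k with (u²v¹⁰)ᵏ = e is 6.

Answer: 6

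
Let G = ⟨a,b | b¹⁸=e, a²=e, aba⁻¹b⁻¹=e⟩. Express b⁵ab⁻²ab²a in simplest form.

Multiply left to right, reducing at each step:
  (b⁵) · a = ab⁵
  (ab⁵) · b⁻² = ab³
  (ab³) · a = b³
  (b³) · b² = b⁵
  (b⁵) · a = ab⁵

Answer: ab⁵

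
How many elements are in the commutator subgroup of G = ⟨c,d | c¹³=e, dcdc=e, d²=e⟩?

G' = [G, G] is generated by all commutators. The generator-pair commutators are: [c, d] = c².
The subgroup they normally generate is {e, c, c², c³, c⁴, c⁵, c⁶, c⁷, c⁸, c⁹, c¹⁰, c¹¹, c¹²}, of order 13.
Check: |G/G'| = 26/13 = 2 is the order of the abelianisation.

Answer: 13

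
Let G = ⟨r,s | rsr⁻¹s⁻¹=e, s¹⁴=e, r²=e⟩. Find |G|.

Enumerate words in the generators, reducing via the relations: the distinct elements are
  {e, r, s, rs, s², s³, s⁴, s⁵, s⁶, s⁷, s⁸, s⁹, rs², rs³, rs⁴, rs⁵, rs⁶, rs⁷, rs⁸, rs⁹, s¹², s¹³, s¹¹, s¹⁰, rs¹², rs¹³, rs¹¹, rs¹⁰}.
No further products give new elements, so |G| = 28.

Answer: 28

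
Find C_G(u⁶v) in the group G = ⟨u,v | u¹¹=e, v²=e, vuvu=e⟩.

⟨u⁶v⟩ ⊆ C_G(u⁶v) since powers of u⁶v commute with u⁶v; so |C_G(u⁶v)| ≥ |⟨u⁶v⟩| = 2.
By orbit–stabilizer, |C_G(u⁶v)| = |G| / |conj. class of u⁶v| = 22 / 11 = 2.
The 2 elements commuting with u⁶v are {e, u⁶v}.

Answer: {e, u⁶v}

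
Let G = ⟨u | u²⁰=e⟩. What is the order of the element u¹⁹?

Compute successive powers until reaching e:
  (u¹⁹)¹ = u¹⁹, (u¹⁹)² = u¹⁸, (u¹⁹)³ = u¹⁷, (u¹⁹)⁴ = u¹⁶, (u¹⁹)⁵ = u¹⁵, (u¹⁹)⁶ = u¹⁴, (u¹⁹)⁷ = u¹³, (u¹⁹)⁸ = u¹², (u¹⁹)⁹ = u¹¹, (u¹⁹)¹⁰ = u¹⁰, (u¹⁹)¹¹ = u⁹, (u¹⁹)¹² = u⁸, (u¹⁹)¹³ = u⁷, (u¹⁹)¹⁴ = u⁶, (u¹⁹)¹⁵ = u⁵, (u¹⁹)¹⁶ = u⁴, (u¹⁹)¹⁷ = u³, (u¹⁹)¹⁸ = u², (u¹⁹)¹⁹ = u, (u¹⁹)²⁰ = e.
The smallest positive k with (u¹⁹)ᵏ = e is 20.

Answer: 20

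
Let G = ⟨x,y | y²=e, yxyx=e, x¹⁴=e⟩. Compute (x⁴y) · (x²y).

Compute (x⁴y) · (x²y) by multiplying left to right and reducing via the relations at each step:
  (x⁴y) · x² = x²y
  (x²y) · y = x²

Answer: x²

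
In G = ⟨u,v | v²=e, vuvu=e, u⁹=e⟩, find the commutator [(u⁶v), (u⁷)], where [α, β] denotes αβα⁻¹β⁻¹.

[(u⁶v), (u⁷)] = (u⁶v)·(u⁷)·(u⁶v)⁻¹·(u⁷)⁻¹.
  (u⁶v) · (u⁷) = u⁸v
  (u⁸v) · (u⁶v) = u²
  (u²) · (u²) = u⁴

Answer: u⁴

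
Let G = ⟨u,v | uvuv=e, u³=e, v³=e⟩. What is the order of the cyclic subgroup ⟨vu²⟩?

|⟨vu²⟩| equals the order of vu². Compute successive powers until reaching e:
  (vu²)¹ = vu², (vu²)² = uv², (vu²)³ = e.
The smallest positive k with (vu²)ᵏ = e is 3, so |⟨vu²⟩| = 3.

Answer: 3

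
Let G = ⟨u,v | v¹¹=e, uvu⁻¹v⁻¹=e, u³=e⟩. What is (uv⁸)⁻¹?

The order of (uv⁸) is 33 (smallest k with (uv⁸)ᵏ = e), so (uv⁸)⁻¹ = (uv⁸)³² = u²v³.
Check: (uv⁸) · (u²v³) → (uv⁸) · u² = v⁸;   (v⁸) · v³ = e, giving e as required.

Answer: u²v³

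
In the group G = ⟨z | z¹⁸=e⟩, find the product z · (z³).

Compute z · (z³) by multiplying left to right and reducing via the relations at each step:
  z · z³ = z⁴

Answer: z⁴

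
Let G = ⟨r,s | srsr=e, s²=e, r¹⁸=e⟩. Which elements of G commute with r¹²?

⟨r¹²⟩ ⊆ C_G(r¹²) since powers of r¹² commute with r¹²; so |C_G(r¹²)| ≥ |⟨r¹²⟩| = 3.
By orbit–stabilizer, |C_G(r¹²)| = |G| / |conj. class of r¹²| = 36 / 2 = 18.
The 18 elements commuting with r¹² are {e, r, r², r³, r⁴, r⁵, r⁶, r⁷, r⁸, r⁹, r¹⁰, r¹¹, r¹², r¹³, r¹⁴, r¹⁵, r¹⁶, r¹⁷}.

Answer: {e, r, r², r³, r⁴, r⁵, r⁶, r⁷, r⁸, r⁹, r¹⁰, r¹¹, r¹², r¹³, r¹⁴, r¹⁵, r¹⁶, r¹⁷}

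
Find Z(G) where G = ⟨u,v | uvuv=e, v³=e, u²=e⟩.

An element z ∈ Z(G) iff z commutes with every generator.
For example e is central: e·u = u = u·e; e·v = v = v·e.
Whereas u ∉ Z(G) since u·v = uv ≠ uv² = v·u.
Checking each of the 6 elements this way gives Z(G) = {e}, of order 1.

Answer: {e}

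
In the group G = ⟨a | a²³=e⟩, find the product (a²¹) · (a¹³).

Compute (a²¹) · (a¹³) by multiplying left to right and reducing via the relations at each step:
  (a²¹) · a¹³ = a¹¹

Answer: a¹¹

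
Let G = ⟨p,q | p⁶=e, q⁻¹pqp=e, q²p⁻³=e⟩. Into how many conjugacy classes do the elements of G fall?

The conjugacy classes (representative and size) are:
  [e] (size 1), [p] (size 2), [p²] (size 2), [p³] (size 1), [pq⁻¹] (size 3), [p²q⁻¹] (size 3).
Class equation: 1 + 2 + 2 + 1 + 3 + 3 = 12 = |G|. So G has 6 conjugacy classes.

Answer: 6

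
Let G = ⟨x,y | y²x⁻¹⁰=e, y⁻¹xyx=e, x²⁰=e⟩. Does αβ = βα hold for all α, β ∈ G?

x·y = xy but y·x = x⁹y⁻¹, so x·y ≠ y·x and G is not abelian.

Answer: No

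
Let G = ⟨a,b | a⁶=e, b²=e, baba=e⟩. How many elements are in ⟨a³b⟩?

|⟨a³b⟩| equals the order of a³b. Compute successive powers until reaching e:
  (a³b)¹ = a³b, (a³b)² = e.
The smallest positive k with (a³b)ᵏ = e is 2, so |⟨a³b⟩| = 2.

Answer: 2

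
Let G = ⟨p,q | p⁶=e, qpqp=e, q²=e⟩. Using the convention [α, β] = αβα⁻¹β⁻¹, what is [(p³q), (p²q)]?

[(p³q), (p²q)] = (p³q)·(p²q)·(p³q)⁻¹·(p²q)⁻¹.
  (p³q) · (p²q) = p
  p · (p³q) = p⁴q
  (p⁴q) · (p²q) = p²

Answer: p²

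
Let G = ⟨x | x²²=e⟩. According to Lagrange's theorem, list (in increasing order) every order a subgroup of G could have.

|G| = 22 = 2 · 11. By Lagrange's theorem the order of any subgroup divides 22; the divisors of 22 are 1, 2, 11, 22.

Answer: 1, 2, 11, 22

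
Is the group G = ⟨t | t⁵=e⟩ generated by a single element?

|G| = 5. The element t has order 5 (its powers give 5 distinct elements), so ⟨t⟩ = G and G is cyclic.

Answer: Yes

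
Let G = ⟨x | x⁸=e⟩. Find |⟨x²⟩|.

|⟨x²⟩| equals the order of x². Compute successive powers until reaching e:
  (x²)¹ = x², (x²)² = x⁴, (x²)³ = x⁶, (x²)⁴ = e.
The smallest positive k with (x²)ᵏ = e is 4, so |⟨x²⟩| = 4.

Answer: 4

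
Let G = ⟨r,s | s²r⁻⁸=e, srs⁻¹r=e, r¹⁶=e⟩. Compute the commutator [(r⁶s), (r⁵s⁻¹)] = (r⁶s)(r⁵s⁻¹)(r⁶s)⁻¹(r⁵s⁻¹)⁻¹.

[(r⁶s), (r⁵s⁻¹)] = (r⁶s)·(r⁵s⁻¹)·(r⁶s)⁻¹·(r⁵s⁻¹)⁻¹.
  (r⁶s) · (r⁵s⁻¹) = r
  r · (r⁶s⁻¹) = r⁷s⁻¹
  (r⁷s⁻¹) · (r⁵s) = r²

Answer: r²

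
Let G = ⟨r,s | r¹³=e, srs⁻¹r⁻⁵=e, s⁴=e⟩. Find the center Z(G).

An element z ∈ Z(G) iff z commutes with every generator.
For example e is central: e·r = r = r·e; e·s = s = s·e.
Whereas r ∉ Z(G) since r·s = rs ≠ r⁵s = s·r.
Checking each of the 52 elements this way gives Z(G) = {e}, of order 1.

Answer: {e}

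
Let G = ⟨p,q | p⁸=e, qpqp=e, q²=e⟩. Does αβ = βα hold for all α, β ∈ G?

p·q = pq but q·p = p⁷q, so p·q ≠ q·p and G is not abelian.

Answer: No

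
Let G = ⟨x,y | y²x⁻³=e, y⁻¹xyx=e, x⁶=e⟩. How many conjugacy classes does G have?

The conjugacy classes (representative and size) are:
  [e] (size 1), [x] (size 2), [x²] (size 2), [x³] (size 1), [xy⁻¹] (size 3), [x²y⁻¹] (size 3).
Class equation: 1 + 2 + 2 + 1 + 3 + 3 = 12 = |G|. So G has 6 conjugacy classes.

Answer: 6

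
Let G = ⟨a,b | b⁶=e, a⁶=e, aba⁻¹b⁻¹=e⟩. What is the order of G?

Enumerate words in the generators, reducing via the relations: the distinct elements are
  {a, b, e, ab, a², a³, a⁴, a⁵, b², b³, b⁴, b⁵, ab², ab³, ab⁴, ab⁵, a²b, a³b, a⁴b, a⁵b, a²b², a²b³, a²b⁴, a²b⁵, a³b², a³b³, a³b⁴, a³b⁵, a⁴b², a⁴b³, a⁴b⁴, a⁴b⁵, a⁵b², a⁵b³, a⁵b⁴, a⁵b⁵}.
No further products give new elements, so |G| = 36.

Answer: 36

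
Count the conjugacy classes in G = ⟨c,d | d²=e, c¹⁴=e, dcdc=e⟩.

The conjugacy classes (representative and size) are:
  [e] (size 1), [c¹³] (size 2), [c²] (size 2), [c³] (size 2), [c¹⁰] (size 2), [c⁵] (size 2), [c⁸] (size 2), [c⁷] (size 1), [c⁶d] (size 7), [c⁹d] (size 7).
Class equation: 1 + 2 + 2 + 2 + 2 + 2 + 2 + 1 + 7 + 7 = 28 = |G|. So G has 10 conjugacy classes.

Answer: 10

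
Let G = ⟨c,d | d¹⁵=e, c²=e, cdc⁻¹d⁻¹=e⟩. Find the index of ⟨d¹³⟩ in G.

First find ord(d¹³) by computing successive powers:
  (d¹³)¹ = d¹³, (d¹³)² = d¹¹, (d¹³)³ = d⁹, (d¹³)⁴ = d⁷, (d¹³)⁵ = d⁵, (d¹³)⁶ = d³, (d¹³)⁷ = d, (d¹³)⁸ = d¹⁴, (d¹³)⁹ = d¹², (d¹³)¹⁰ = d¹⁰, (d¹³)¹¹ = d⁸, (d¹³)¹² = d⁶, (d¹³)¹³ = d⁴, (d¹³)¹⁴ = d², (d¹³)¹⁵ = e.
So |⟨d¹³⟩| = ord(d¹³) = 15. With |G| = 30, by Lagrange [G : ⟨d¹³⟩] = 30/15 = 2.

Answer: 2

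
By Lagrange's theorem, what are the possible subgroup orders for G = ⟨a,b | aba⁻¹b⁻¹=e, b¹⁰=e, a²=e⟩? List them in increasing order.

|G| = 20 = 2² · 5. By Lagrange's theorem the order of any subgroup divides 20; the divisors of 20 are 1, 2, 4, 5, 10, 20.

Answer: 1, 2, 4, 5, 10, 20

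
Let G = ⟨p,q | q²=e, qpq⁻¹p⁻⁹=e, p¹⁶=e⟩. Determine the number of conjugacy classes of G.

The conjugacy classes (representative and size) are:
  [e] (size 1), [p⁹] (size 2), [p²] (size 1), [p³] (size 2), [p⁴] (size 1), [p¹³] (size 2), [p⁶] (size 1), [p¹⁵] (size 2), [p⁸] (size 1), [p¹⁰] (size 1), [p¹²] (size 1), [p¹⁴] (size 1), [q] (size 2), [pq] (size 2), [p²q] (size 2), [p¹¹q] (size 2), [p⁴q] (size 2), [p¹³q] (size 2), [p¹⁴q] (size 2), [p¹⁵q] (size 2).
Class equation: 1 + 2 + 1 + 2 + 1 + 2 + 1 + 2 + 1 + 1 + 1 + 1 + 2 + 2 + 2 + 2 + 2 + 2 + 2 + 2 = 32 = |G|. So G has 20 conjugacy classes.

Answer: 20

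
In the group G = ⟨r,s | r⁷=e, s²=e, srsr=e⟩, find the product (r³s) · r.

Compute (r³s) · r by multiplying left to right and reducing via the relations at each step:
  (r³s) · r = r²s

Answer: r²s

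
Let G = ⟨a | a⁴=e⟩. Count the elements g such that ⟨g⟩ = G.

G is cyclic of order 4. An element generates G iff its order is 4, and a cyclic group of order 4 has exactly φ(4) = 2 such elements.

Answer: 2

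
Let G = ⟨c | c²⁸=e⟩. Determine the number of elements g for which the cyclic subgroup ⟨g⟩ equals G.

G is cyclic of order 28. An element generates G iff its order is 28, and a cyclic group of order 28 has exactly φ(28) = 12 such elements.

Answer: 12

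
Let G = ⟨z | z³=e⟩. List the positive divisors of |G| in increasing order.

|G| = 3 = 3. By Lagrange's theorem the order of any subgroup divides 3; the divisors of 3 are 1, 3.

Answer: 1, 3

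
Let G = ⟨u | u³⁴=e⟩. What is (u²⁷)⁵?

Compute successive powers of (u²⁷), reducing at each step:
  (u²⁷)²: (u²⁷) · u²⁷ = u²⁰
  (u²⁷)³: (u²⁰) · u²⁷ = u¹³
  (u²⁷)⁴: (u¹³) · u²⁷ = u⁶
  (u²⁷)⁵: (u⁶) · u²⁷ = u³³

Answer: u³³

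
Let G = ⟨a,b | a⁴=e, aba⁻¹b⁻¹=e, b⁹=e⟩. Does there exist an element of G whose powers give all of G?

|G| = 36. The element ab has order 36 (its powers give 36 distinct elements), so ⟨ab⟩ = G and G is cyclic.

Answer: Yes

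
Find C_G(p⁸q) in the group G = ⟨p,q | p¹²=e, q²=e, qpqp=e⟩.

⟨p⁸q⟩ ⊆ C_G(p⁸q) since powers of p⁸q commute with p⁸q; so |C_G(p⁸q)| ≥ |⟨p⁸q⟩| = 2.
By orbit–stabilizer, |C_G(p⁸q)| = |G| / |conj. class of p⁸q| = 24 / 6 = 4.
The 4 elements commuting with p⁸q are {e, p⁶, p²q, p⁸q}.

Answer: {e, p⁶, p²q, p⁸q}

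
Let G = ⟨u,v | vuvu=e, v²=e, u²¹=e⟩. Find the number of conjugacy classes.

The conjugacy classes (representative and size) are:
  [e] (size 1), [u²⁰] (size 2), [u²] (size 2), [u³] (size 2), [u¹⁷] (size 2), [u⁵] (size 2), [u⁶] (size 2), [u⁷] (size 2), [u⁸] (size 2), [u⁹] (size 2), [u¹⁰] (size 2), [v] (size 21).
Class equation: 1 + 2 + 2 + 2 + 2 + 2 + 2 + 2 + 2 + 2 + 2 + 21 = 42 = |G|. So G has 12 conjugacy classes.

Answer: 12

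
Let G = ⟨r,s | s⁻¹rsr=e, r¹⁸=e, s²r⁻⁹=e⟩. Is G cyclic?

Every cyclic group is abelian. But r·s = rs while s·r = r⁸s⁻¹, so r·s ≠ s·r and G is not abelian. Hence G is not cyclic.

Answer: No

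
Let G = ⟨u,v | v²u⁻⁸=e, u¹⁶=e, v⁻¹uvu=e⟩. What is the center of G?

An element z ∈ Z(G) iff z commutes with every generator.
For example u⁸ is central: (u⁸)·u = u⁹ = u·(u⁸); (u⁸)·v = v⁻¹ = v·(u⁸).
Whereas u ∉ Z(G) since u·v = uv ≠ u⁷v⁻¹ = v·u.
Checking each of the 32 elements this way gives Z(G) = {e, u⁸}, of order 2.

Answer: {e, u⁸}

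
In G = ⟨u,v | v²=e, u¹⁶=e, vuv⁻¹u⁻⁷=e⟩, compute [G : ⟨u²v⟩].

First find ord(u²v) by computing successive powers:
  (u²v)¹ = u²v, (u²v)² = e.
So |⟨u²v⟩| = ord(u²v) = 2. With |G| = 32, by Lagrange [G : ⟨u²v⟩] = 32/2 = 16.

Answer: 16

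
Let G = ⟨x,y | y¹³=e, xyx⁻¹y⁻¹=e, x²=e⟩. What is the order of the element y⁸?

Compute successive powers until reaching e:
  (y⁸)¹ = y⁸, (y⁸)² = y³, (y⁸)³ = y¹¹, (y⁸)⁴ = y⁶, (y⁸)⁵ = y, (y⁸)⁶ = y⁹, (y⁸)⁷ = y⁴, (y⁸)⁸ = y¹², (y⁸)⁹ = y⁷, (y⁸)¹⁰ = y², (y⁸)¹¹ = y¹⁰, (y⁸)¹² = y⁵, (y⁸)¹³ = e.
The smallest positive k with (y⁸)ᵏ = e is 13.

Answer: 13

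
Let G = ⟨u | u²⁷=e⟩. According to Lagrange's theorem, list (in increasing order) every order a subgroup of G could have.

|G| = 27 = 3³. By Lagrange's theorem the order of any subgroup divides 27; the divisors of 27 are 1, 3, 9, 27.

Answer: 1, 3, 9, 27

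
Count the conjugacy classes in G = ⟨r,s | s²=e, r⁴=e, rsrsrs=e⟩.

The conjugacy classes (representative and size) are:
  [e] (size 1), [r³] (size 6), [r²sr²s] (size 3), [rsr³] (size 6), [sr³] (size 8).
Class equation: 1 + 6 + 3 + 6 + 8 = 24 = |G|. So G has 5 conjugacy classes.

Answer: 5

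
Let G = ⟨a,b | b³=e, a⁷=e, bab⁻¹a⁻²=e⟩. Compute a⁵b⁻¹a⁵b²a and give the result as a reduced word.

Multiply left to right, reducing at each step:
  (a⁵) · b⁻¹ = a⁵b²
  (a⁵b²) · a⁵ = a⁴b²
  (a⁴b²) · b² = a⁴b
  (a⁴b) · a = a⁶b

Answer: a⁶b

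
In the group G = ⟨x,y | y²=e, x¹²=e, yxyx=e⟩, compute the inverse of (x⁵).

The order of (x⁵) is 12 (smallest k with (x⁵)ᵏ = e), so (x⁵)⁻¹ = (x⁵)¹¹ = x⁷.
Check: (x⁵) · (x⁷) → (x⁵) · x⁷ = e, giving e as required.

Answer: x⁷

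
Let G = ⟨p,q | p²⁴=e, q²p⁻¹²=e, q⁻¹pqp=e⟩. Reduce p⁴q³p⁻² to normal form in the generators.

Multiply left to right, reducing at each step:
  (p⁴) · q³ = p⁴q⁻¹
  (p⁴q⁻¹) · p⁻² = p⁶q⁻¹

Answer: p⁶q⁻¹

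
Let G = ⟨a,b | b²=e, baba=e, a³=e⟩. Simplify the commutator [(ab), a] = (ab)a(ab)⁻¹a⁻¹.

[(ab), a] = (ab)·a·(ab)⁻¹·a⁻¹.
  (ab) · a = b
  b · (ab) = a²
  (a²) · (a²) = a

Answer: a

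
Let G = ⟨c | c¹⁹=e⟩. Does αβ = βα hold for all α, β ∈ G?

G has a single generator, so G is cyclic and hence abelian.

Answer: Yes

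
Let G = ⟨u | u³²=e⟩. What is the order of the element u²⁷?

Compute successive powers until reaching e:
  (u²⁷)¹ = u²⁷, (u²⁷)² = u²², (u²⁷)³ = u¹⁷, (u²⁷)⁴ = u¹², (u²⁷)⁵ = u⁷, (u²⁷)⁶ = u², (u²⁷)⁷ = u²⁹, (u²⁷)⁸ = u²⁴, (u²⁷)⁹ = u¹⁹, (u²⁷)¹⁰ = u¹⁴, (u²⁷)¹¹ = u⁹, (u²⁷)¹² = u⁴, (u²⁷)¹³ = u³¹, (u²⁷)¹⁴ = u²⁶, (u²⁷)¹⁵ = u²¹, (u²⁷)¹⁶ = u¹⁶, (u²⁷)¹⁷ = u¹¹, (u²⁷)¹⁸ = u⁶, (u²⁷)¹⁹ = u, (u²⁷)²⁰ = u²⁸, (u²⁷)²¹ = u²³, (u²⁷)²² = u¹⁸, (u²⁷)²³ = u¹³, (u²⁷)²⁴ = u⁸, (u²⁷)²⁵ = u³, (u²⁷)²⁶ = u³⁰, (u²⁷)²⁷ = u²⁵, (u²⁷)²⁸ = u²⁰, (u²⁷)²⁹ = u¹⁵, (u²⁷)³⁰ = u¹⁰, (u²⁷)³¹ = u⁵, (u²⁷)³² = e.
The smallest positive k with (u²⁷)ᵏ = e is 32.

Answer: 32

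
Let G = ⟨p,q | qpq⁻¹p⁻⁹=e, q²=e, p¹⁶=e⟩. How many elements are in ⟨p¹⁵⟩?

|⟨p¹⁵⟩| equals the order of p¹⁵. Compute successive powers until reaching e:
  (p¹⁵)¹ = p¹⁵, (p¹⁵)² = p¹⁴, (p¹⁵)³ = p¹³, (p¹⁵)⁴ = p¹², (p¹⁵)⁵ = p¹¹, (p¹⁵)⁶ = p¹⁰, (p¹⁵)⁷ = p⁹, (p¹⁵)⁸ = p⁸, (p¹⁵)⁹ = p⁷, (p¹⁵)¹⁰ = p⁶, (p¹⁵)¹¹ = p⁵, (p¹⁵)¹² = p⁴, (p¹⁵)¹³ = p³, (p¹⁵)¹⁴ = p², (p¹⁵)¹⁵ = p, (p¹⁵)¹⁶ = e.
The smallest positive k with (p¹⁵)ᵏ = e is 16, so |⟨p¹⁵⟩| = 16.

Answer: 16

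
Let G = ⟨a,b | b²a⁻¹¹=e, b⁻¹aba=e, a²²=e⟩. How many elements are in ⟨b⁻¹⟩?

|⟨b⁻¹⟩| equals the order of b⁻¹. Compute successive powers until reaching e:
  (b⁻¹)¹ = b⁻¹, (b⁻¹)² = a¹¹, (b⁻¹)³ = b, (b⁻¹)⁴ = e.
The smallest positive k with (b⁻¹)ᵏ = e is 4, so |⟨b⁻¹⟩| = 4.

Answer: 4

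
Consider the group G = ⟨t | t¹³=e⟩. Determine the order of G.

G is generated by a single element, so G is cyclic. The relator gives t¹³ = e and no smaller power is forced to be e, so the 13 powers {e, t, t², t³, t⁴, t⁵, t⁶, t⁷, t⁸, t⁹, t¹², t¹¹, t¹⁰} are distinct. Hence |G| = 13.

Answer: 13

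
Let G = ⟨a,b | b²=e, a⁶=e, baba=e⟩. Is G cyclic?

Every cyclic group is abelian. But a·b = ab while b·a = a⁵b, so a·b ≠ b·a and G is not abelian. Hence G is not cyclic.

Answer: No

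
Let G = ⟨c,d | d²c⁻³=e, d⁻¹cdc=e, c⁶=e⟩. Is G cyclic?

Every cyclic group is abelian. But c·d = cd while d·c = c²d⁻¹, so c·d ≠ d·c and G is not abelian. Hence G is not cyclic.

Answer: No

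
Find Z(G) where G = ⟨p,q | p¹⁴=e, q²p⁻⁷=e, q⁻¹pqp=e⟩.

An element z ∈ Z(G) iff z commutes with every generator.
For example p⁷ is central: (p⁷)·p = p⁸ = p·(p⁷); (p⁷)·q = q⁻¹ = q·(p⁷).
Whereas p ∉ Z(G) since p·q = pq ≠ p⁶q⁻¹ = q·p.
Checking each of the 28 elements this way gives Z(G) = {e, p⁷}, of order 2.

Answer: {e, p⁷}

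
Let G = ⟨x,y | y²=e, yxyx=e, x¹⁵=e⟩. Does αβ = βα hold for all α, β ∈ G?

x·y = xy but y·x = x¹⁴y, so x·y ≠ y·x and G is not abelian.

Answer: No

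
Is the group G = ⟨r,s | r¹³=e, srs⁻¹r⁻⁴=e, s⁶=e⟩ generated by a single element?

Every cyclic group is abelian. But r·s = rs while s·r = r⁴s, so r·s ≠ s·r and G is not abelian. Hence G is not cyclic.

Answer: No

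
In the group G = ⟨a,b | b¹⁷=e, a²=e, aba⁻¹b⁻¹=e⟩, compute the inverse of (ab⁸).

The order of (ab⁸) is 34 (smallest k with (ab⁸)ᵏ = e), so (ab⁸)⁻¹ = (ab⁸)³³ = ab⁹.
Check: (ab⁸) · (ab⁹) → (ab⁸) · a = b⁸;   (b⁸) · b⁹ = e, giving e as required.

Answer: ab⁹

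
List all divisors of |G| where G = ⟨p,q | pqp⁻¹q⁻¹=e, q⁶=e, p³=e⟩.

|G| = 18 = 2 · 3². By Lagrange's theorem the order of any subgroup divides 18; the divisors of 18 are 1, 2, 3, 6, 9, 18.

Answer: 1, 2, 3, 6, 9, 18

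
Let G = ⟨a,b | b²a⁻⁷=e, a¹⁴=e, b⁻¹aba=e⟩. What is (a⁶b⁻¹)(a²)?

Compute (a⁶b⁻¹) · (a²) by multiplying left to right and reducing via the relations at each step:
  (a⁶b⁻¹) · a² = a⁴b⁻¹

Answer: a⁴b⁻¹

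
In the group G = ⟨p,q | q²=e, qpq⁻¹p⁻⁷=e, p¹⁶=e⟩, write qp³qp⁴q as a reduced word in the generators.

Multiply left to right, reducing at each step:
  q · p³ = p⁵q
  (p⁵q) · q = p⁵
  (p⁵) · p⁴ = p⁹
  (p⁹) · q = p⁹q

Answer: p⁹q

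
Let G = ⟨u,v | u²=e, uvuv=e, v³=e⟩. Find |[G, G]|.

G' = [G, G] is generated by all commutators. The generator-pair commutators are: [u, v] = v.
The subgroup they normally generate is {e, v, v²}, of order 3.
Check: |G/G'| = 6/3 = 2 is the order of the abelianisation.

Answer: 3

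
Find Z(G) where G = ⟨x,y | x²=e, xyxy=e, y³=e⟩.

An element z ∈ Z(G) iff z commutes with every generator.
For example e is central: e·x = x = x·e; e·y = y = y·e.
Whereas x ∉ Z(G) since x·y = xy ≠ xy² = y·x.
Checking each of the 6 elements this way gives Z(G) = {e}, of order 1.

Answer: {e}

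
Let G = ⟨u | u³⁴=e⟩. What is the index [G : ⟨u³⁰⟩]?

First find ord(u³⁰) by computing successive powers:
  (u³⁰)¹ = u³⁰, (u³⁰)² = u²⁶, (u³⁰)³ = u²², (u³⁰)⁴ = u¹⁸, (u³⁰)⁵ = u¹⁴, (u³⁰)⁶ = u¹⁰, (u³⁰)⁷ = u⁶, (u³⁰)⁸ = u², (u³⁰)⁹ = u³², (u³⁰)¹⁰ = u²⁸, (u³⁰)¹¹ = u²⁴, (u³⁰)¹² = u²⁰, (u³⁰)¹³ = u¹⁶, (u³⁰)¹⁴ = u¹², (u³⁰)¹⁵ = u⁸, (u³⁰)¹⁶ = u⁴, (u³⁰)¹⁷ = e.
So |⟨u³⁰⟩| = ord(u³⁰) = 17. With |G| = 34, by Lagrange [G : ⟨u³⁰⟩] = 34/17 = 2.

Answer: 2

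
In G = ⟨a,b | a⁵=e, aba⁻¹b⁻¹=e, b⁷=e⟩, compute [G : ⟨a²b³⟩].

First find ord(a²b³) by computing successive powers:
  (a²b³)¹ = a²b³, (a²b³)² = a⁴b⁶, (a²b³)³ = ab², (a²b³)⁴ = a³b⁵, (a²b³)⁵ = b, (a²b³)⁶ = a²b⁴, (a²b³)⁷ = a⁴, (a²b³)⁸ = ab³, (a²b³)⁹ = a³b⁶, (a²b³)¹⁰ = b², (a²b³)¹¹ = a²b⁵, (a²b³)¹² = a⁴b, (a²b³)¹³ = ab⁴, (a²b³)¹⁴ = a³, (a²b³)¹⁵ = b³, (a²b³)¹⁶ = a²b⁶, (a²b³)¹⁷ = a⁴b², (a²b³)¹⁸ = ab⁵, (a²b³)¹⁹ = a³b, (a²b³)²⁰ = b⁴, (a²b³)²¹ = a², (a²b³)²² = a⁴b³, (a²b³)²³ = ab⁶, (a²b³)²⁴ = a³b², (a²b³)²⁵ = b⁵, (a²b³)²⁶ = a²b, (a²b³)²⁷ = a⁴b⁴, (a²b³)²⁸ = a, (a²b³)²⁹ = a³b³, (a²b³)³⁰ = b⁶, (a²b³)³¹ = a²b², (a²b³)³² = a⁴b⁵, (a²b³)³³ = ab, (a²b³)³⁴ = a³b⁴, (a²b³)³⁵ = e.
So |⟨a²b³⟩| = ord(a²b³) = 35. With |G| = 35, by Lagrange [G : ⟨a²b³⟩] = 35/35 = 1.

Answer: 1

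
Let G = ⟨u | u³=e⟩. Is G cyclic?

|G| = 3. The element u has order 3 (its powers give 3 distinct elements), so ⟨u⟩ = G and G is cyclic.

Answer: Yes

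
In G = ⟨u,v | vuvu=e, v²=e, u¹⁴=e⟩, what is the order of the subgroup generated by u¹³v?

|⟨u¹³v⟩| equals the order of u¹³v. Compute successive powers until reaching e:
  (u¹³v)¹ = u¹³v, (u¹³v)² = e.
The smallest positive k with (u¹³v)ᵏ = e is 2, so |⟨u¹³v⟩| = 2.

Answer: 2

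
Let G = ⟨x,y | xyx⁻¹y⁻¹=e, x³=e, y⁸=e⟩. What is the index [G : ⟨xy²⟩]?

First find ord(xy²) by computing successive powers:
  (xy²)¹ = xy², (xy²)² = x²y⁴, (xy²)³ = y⁶, (xy²)⁴ = x, (xy²)⁵ = x²y², (xy²)⁶ = y⁴, (xy²)⁷ = xy⁶, (xy²)⁸ = x², (xy²)⁹ = y², (xy²)¹⁰ = xy⁴, (xy²)¹¹ = x²y⁶, (xy²)¹² = e.
So |⟨xy²⟩| = ord(xy²) = 12. With |G| = 24, by Lagrange [G : ⟨xy²⟩] = 24/12 = 2.

Answer: 2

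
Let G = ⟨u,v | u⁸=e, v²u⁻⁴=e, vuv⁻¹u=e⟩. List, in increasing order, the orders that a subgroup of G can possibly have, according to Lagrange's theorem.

|G| = 16 = 2⁴. By Lagrange's theorem the order of any subgroup divides 16; the divisors of 16 are 1, 2, 4, 8, 16.

Answer: 1, 2, 4, 8, 16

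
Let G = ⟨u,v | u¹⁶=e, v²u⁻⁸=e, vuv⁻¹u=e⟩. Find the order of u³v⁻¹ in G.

Compute successive powers until reaching e:
  (u³v⁻¹)¹ = u³v⁻¹, (u³v⁻¹)² = u⁸, (u³v⁻¹)³ = u³v, (u³v⁻¹)⁴ = e.
The smallest positive k with (u³v⁻¹)ᵏ = e is 4.

Answer: 4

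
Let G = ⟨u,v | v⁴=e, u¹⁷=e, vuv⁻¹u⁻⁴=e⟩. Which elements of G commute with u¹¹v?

⟨u¹¹v⟩ ⊆ C_G(u¹¹v) since powers of u¹¹v commute with u¹¹v; so |C_G(u¹¹v)| ≥ |⟨u¹¹v⟩| = 4.
By orbit–stabilizer, |C_G(u¹¹v)| = |G| / |conj. class of u¹¹v| = 68 / 17 = 4.
The 4 elements commuting with u¹¹v are {e, u⁴v², u¹¹v, u¹⁰v³}.

Answer: {e, u⁴v², u¹¹v, u¹⁰v³}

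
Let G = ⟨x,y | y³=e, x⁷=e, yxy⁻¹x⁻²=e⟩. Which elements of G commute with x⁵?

⟨x⁵⟩ ⊆ C_G(x⁵) since powers of x⁵ commute with x⁵; so |C_G(x⁵)| ≥ |⟨x⁵⟩| = 7.
By orbit–stabilizer, |C_G(x⁵)| = |G| / |conj. class of x⁵| = 21 / 3 = 7.
The 7 elements commuting with x⁵ are {e, x, x², x³, x⁴, x⁵, x⁶}.

Answer: {e, x, x², x³, x⁴, x⁵, x⁶}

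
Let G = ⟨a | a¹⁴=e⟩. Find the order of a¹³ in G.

Compute successive powers until reaching e:
  (a¹³)¹ = a¹³, (a¹³)² = a¹², (a¹³)³ = a¹¹, (a¹³)⁴ = a¹⁰, (a¹³)⁵ = a⁹, (a¹³)⁶ = a⁸, (a¹³)⁷ = a⁷, (a¹³)⁸ = a⁶, (a¹³)⁹ = a⁵, (a¹³)¹⁰ = a⁴, (a¹³)¹¹ = a³, (a¹³)¹² = a², (a¹³)¹³ = a, (a¹³)¹⁴ = e.
The smallest positive k with (a¹³)ᵏ = e is 14.

Answer: 14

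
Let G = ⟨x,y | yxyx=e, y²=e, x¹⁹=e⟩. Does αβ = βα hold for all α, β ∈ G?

x·y = xy but y·x = x¹⁸y, so x·y ≠ y·x and G is not abelian.

Answer: No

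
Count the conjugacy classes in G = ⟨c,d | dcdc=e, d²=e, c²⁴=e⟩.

The conjugacy classes (representative and size) are:
  [e] (size 1), [c²³] (size 2), [c²] (size 2), [c³] (size 2), [c²⁰] (size 2), [c¹⁹] (size 2), [c⁶] (size 2), [c⁷] (size 2), [c⁸] (size 2), [c⁹] (size 2), [c¹⁴] (size 2), [c¹¹] (size 2), [c¹²] (size 1), [c⁴d] (size 12), [c⁵d] (size 12).
Class equation: 1 + 2 + 2 + 2 + 2 + 2 + 2 + 2 + 2 + 2 + 2 + 2 + 1 + 12 + 12 = 48 = |G|. So G has 15 conjugacy classes.

Answer: 15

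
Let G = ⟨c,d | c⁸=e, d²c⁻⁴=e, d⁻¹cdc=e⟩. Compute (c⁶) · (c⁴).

Compute (c⁶) · (c⁴) by multiplying left to right and reducing via the relations at each step:
  (c⁶) · c⁴ = c²

Answer: c²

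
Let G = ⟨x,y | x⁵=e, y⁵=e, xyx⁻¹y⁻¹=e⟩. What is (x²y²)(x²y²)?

Compute (x²y²) · (x²y²) by multiplying left to right and reducing via the relations at each step:
  (x²y²) · x² = x⁴y²
  (x⁴y²) · y² = x⁴y⁴

Answer: x⁴y⁴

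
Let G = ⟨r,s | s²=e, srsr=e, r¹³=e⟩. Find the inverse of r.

The order of r is 13 (smallest k with rᵏ = e), so r⁻¹ = r¹² = r¹².
Check: r · (r¹²) → r · r¹² = e, giving e as required.

Answer: r¹²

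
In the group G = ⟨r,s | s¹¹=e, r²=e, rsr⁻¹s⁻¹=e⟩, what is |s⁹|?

Compute successive powers until reaching e:
  (s⁹)¹ = s⁹, (s⁹)² = s⁷, (s⁹)³ = s⁵, (s⁹)⁴ = s³, (s⁹)⁵ = s, (s⁹)⁶ = s¹⁰, (s⁹)⁷ = s⁸, (s⁹)⁸ = s⁶, (s⁹)⁹ = s⁴, (s⁹)¹⁰ = s², (s⁹)¹¹ = e.
The smallest positive k with (s⁹)ᵏ = e is 11.

Answer: 11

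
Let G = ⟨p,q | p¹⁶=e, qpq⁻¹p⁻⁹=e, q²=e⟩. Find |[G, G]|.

G' = [G, G] is generated by all commutators. The generator-pair commutators are: [p, q] = p⁸.
The subgroup they normally generate is {e, p⁸}, of order 2.
Check: |G/G'| = 32/2 = 16 is the order of the abelianisation.

Answer: 2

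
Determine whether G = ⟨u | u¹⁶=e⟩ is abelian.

G has a single generator, so G is cyclic and hence abelian.

Answer: Yes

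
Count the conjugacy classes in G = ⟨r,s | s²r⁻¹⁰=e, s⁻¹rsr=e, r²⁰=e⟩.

The conjugacy classes (representative and size) are:
  [e] (size 1), [r] (size 2), [r²] (size 2), [r³] (size 2), [r⁴] (size 2), [r⁵] (size 2), [r¹⁴] (size 2), [r⁷] (size 2), [r⁸] (size 2), [r¹¹] (size 2), [r¹⁰] (size 1), [r²s⁻¹] (size 10), [r⁹s] (size 10).
Class equation: 1 + 2 + 2 + 2 + 2 + 2 + 2 + 2 + 2 + 2 + 1 + 10 + 10 = 40 = |G|. So G has 13 conjugacy classes.

Answer: 13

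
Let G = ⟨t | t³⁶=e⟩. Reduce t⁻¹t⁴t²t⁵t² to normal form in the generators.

Multiply left to right, reducing at each step:
  (t³⁵) · t⁴ = t³
  (t³) · t² = t⁵
  (t⁵) · t⁵ = t¹⁰
  (t¹⁰) · t² = t¹²

Answer: t¹²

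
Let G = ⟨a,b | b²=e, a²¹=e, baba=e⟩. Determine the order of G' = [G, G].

G' = [G, G] is generated by all commutators. The generator-pair commutators are: [a, b] = a².
The subgroup they normally generate is {e, a, a², a³, a⁴, a⁵, a⁶, a⁷, a⁸, a⁹, a¹⁰, a¹¹, a¹², a¹³, a¹⁴, a¹⁵, a¹⁶, a¹⁷, a¹⁸, a¹⁹, a²⁰}, of order 21.
Check: |G/G'| = 42/21 = 2 is the order of the abelianisation.

Answer: 21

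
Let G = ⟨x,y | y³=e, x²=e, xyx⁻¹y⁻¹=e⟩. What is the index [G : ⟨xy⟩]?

First find ord(xy) by computing successive powers:
  (xy)¹ = xy, (xy)² = y², (xy)³ = x, (xy)⁴ = y, (xy)⁵ = xy², (xy)⁶ = e.
So |⟨xy⟩| = ord(xy) = 6. With |G| = 6, by Lagrange [G : ⟨xy⟩] = 6/6 = 1.

Answer: 1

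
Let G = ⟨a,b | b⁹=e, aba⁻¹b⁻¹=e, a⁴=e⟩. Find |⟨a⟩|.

|⟨a⟩| equals the order of a. Compute successive powers until reaching e:
  a¹ = a, a² = a², a³ = a³, a⁴ = e.
The smallest positive k with aᵏ = e is 4, so |⟨a⟩| = 4.

Answer: 4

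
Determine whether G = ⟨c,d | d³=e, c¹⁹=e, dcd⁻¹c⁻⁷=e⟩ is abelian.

c·d = cd but d·c = c⁷d, so c·d ≠ d·c and G is not abelian.

Answer: No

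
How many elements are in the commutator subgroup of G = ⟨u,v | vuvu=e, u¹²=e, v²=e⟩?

G' = [G, G] is generated by all commutators. The generator-pair commutators are: [u, v] = u².
The subgroup they normally generate is {e, u², u⁴, u⁶, u⁸, u¹⁰}, of order 6.
Check: |G/G'| = 24/6 = 4 is the order of the abelianisation.

Answer: 6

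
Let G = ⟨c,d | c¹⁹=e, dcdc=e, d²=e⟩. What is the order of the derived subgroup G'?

G' = [G, G] is generated by all commutators. The generator-pair commutators are: [c, d] = c².
The subgroup they normally generate is {e, c, c², c³, c⁴, c⁵, c⁶, c⁷, c⁸, c⁹, c¹⁰, c¹¹, c¹², c¹³, c¹⁴, c¹⁵, c¹⁶, c¹⁷, c¹⁸}, of order 19.
Check: |G/G'| = 38/19 = 2 is the order of the abelianisation.

Answer: 19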